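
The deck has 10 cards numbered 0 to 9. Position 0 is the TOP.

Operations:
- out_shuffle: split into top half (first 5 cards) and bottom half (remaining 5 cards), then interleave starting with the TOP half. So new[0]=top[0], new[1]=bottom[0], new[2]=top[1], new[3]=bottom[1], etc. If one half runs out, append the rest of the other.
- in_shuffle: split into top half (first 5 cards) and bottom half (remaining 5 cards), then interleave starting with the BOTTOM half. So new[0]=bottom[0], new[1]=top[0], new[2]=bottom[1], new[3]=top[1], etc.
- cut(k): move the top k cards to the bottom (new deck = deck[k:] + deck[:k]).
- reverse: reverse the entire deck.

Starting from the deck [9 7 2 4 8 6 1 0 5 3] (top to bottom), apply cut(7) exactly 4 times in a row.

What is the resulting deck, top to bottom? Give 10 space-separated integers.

After op 1 (cut(7)): [0 5 3 9 7 2 4 8 6 1]
After op 2 (cut(7)): [8 6 1 0 5 3 9 7 2 4]
After op 3 (cut(7)): [7 2 4 8 6 1 0 5 3 9]
After op 4 (cut(7)): [5 3 9 7 2 4 8 6 1 0]

Answer: 5 3 9 7 2 4 8 6 1 0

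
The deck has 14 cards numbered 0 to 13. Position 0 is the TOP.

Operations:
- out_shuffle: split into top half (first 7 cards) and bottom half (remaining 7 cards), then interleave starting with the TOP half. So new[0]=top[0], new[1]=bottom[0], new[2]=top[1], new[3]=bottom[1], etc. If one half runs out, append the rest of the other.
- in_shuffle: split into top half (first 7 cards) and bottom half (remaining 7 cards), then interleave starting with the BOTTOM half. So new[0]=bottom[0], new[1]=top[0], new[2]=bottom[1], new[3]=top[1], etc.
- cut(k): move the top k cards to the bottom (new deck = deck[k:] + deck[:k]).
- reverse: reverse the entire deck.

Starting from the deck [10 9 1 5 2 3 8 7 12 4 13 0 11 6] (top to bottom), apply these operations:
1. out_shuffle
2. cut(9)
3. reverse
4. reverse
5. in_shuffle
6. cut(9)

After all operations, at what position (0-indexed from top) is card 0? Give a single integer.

Answer: 6

Derivation:
After op 1 (out_shuffle): [10 7 9 12 1 4 5 13 2 0 3 11 8 6]
After op 2 (cut(9)): [0 3 11 8 6 10 7 9 12 1 4 5 13 2]
After op 3 (reverse): [2 13 5 4 1 12 9 7 10 6 8 11 3 0]
After op 4 (reverse): [0 3 11 8 6 10 7 9 12 1 4 5 13 2]
After op 5 (in_shuffle): [9 0 12 3 1 11 4 8 5 6 13 10 2 7]
After op 6 (cut(9)): [6 13 10 2 7 9 0 12 3 1 11 4 8 5]
Card 0 is at position 6.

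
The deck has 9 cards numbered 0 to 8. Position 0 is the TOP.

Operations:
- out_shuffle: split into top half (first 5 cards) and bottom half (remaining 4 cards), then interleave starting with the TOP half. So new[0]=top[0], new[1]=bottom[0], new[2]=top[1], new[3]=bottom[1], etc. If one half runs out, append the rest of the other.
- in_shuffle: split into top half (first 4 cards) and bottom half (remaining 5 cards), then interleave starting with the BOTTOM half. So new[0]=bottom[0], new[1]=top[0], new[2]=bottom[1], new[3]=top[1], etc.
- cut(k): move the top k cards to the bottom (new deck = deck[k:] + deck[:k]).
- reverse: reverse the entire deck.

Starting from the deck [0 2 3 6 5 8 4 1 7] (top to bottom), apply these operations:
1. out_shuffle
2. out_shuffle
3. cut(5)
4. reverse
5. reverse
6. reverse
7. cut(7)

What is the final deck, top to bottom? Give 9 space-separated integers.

After op 1 (out_shuffle): [0 8 2 4 3 1 6 7 5]
After op 2 (out_shuffle): [0 1 8 6 2 7 4 5 3]
After op 3 (cut(5)): [7 4 5 3 0 1 8 6 2]
After op 4 (reverse): [2 6 8 1 0 3 5 4 7]
After op 5 (reverse): [7 4 5 3 0 1 8 6 2]
After op 6 (reverse): [2 6 8 1 0 3 5 4 7]
After op 7 (cut(7)): [4 7 2 6 8 1 0 3 5]

Answer: 4 7 2 6 8 1 0 3 5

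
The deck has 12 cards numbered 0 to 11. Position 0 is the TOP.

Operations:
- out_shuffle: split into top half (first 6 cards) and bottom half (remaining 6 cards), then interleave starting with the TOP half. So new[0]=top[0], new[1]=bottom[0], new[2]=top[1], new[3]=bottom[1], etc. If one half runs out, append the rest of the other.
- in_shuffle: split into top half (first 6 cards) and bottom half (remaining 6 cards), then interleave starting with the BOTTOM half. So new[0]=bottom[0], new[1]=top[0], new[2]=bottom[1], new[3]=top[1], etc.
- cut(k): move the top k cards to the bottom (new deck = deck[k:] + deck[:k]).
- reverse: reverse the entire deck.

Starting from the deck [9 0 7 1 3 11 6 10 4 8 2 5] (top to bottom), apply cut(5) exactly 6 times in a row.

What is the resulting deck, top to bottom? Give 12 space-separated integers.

After op 1 (cut(5)): [11 6 10 4 8 2 5 9 0 7 1 3]
After op 2 (cut(5)): [2 5 9 0 7 1 3 11 6 10 4 8]
After op 3 (cut(5)): [1 3 11 6 10 4 8 2 5 9 0 7]
After op 4 (cut(5)): [4 8 2 5 9 0 7 1 3 11 6 10]
After op 5 (cut(5)): [0 7 1 3 11 6 10 4 8 2 5 9]
After op 6 (cut(5)): [6 10 4 8 2 5 9 0 7 1 3 11]

Answer: 6 10 4 8 2 5 9 0 7 1 3 11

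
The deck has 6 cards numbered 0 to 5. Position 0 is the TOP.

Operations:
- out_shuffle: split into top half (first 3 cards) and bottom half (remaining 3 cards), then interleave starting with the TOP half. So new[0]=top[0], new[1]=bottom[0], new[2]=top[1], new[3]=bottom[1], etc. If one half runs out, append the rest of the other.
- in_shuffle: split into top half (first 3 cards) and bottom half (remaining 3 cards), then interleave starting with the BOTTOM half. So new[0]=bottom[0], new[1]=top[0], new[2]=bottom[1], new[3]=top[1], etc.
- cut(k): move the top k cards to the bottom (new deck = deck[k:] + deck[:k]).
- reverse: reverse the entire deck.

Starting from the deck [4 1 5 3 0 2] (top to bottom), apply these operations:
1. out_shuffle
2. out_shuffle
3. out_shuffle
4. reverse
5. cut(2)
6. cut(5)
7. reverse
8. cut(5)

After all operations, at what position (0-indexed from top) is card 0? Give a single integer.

After op 1 (out_shuffle): [4 3 1 0 5 2]
After op 2 (out_shuffle): [4 0 3 5 1 2]
After op 3 (out_shuffle): [4 5 0 1 3 2]
After op 4 (reverse): [2 3 1 0 5 4]
After op 5 (cut(2)): [1 0 5 4 2 3]
After op 6 (cut(5)): [3 1 0 5 4 2]
After op 7 (reverse): [2 4 5 0 1 3]
After op 8 (cut(5)): [3 2 4 5 0 1]
Card 0 is at position 4.

Answer: 4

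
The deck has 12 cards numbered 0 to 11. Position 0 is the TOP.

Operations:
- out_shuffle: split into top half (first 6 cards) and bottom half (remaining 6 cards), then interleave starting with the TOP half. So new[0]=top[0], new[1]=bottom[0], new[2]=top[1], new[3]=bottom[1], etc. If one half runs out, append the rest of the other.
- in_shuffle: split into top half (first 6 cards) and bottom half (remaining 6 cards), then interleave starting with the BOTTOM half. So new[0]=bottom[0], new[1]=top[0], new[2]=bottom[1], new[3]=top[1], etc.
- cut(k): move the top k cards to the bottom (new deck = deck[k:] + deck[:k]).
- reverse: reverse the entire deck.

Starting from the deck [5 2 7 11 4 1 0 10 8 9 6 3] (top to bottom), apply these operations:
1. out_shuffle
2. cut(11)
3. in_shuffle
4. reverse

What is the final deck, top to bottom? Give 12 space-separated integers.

After op 1 (out_shuffle): [5 0 2 10 7 8 11 9 4 6 1 3]
After op 2 (cut(11)): [3 5 0 2 10 7 8 11 9 4 6 1]
After op 3 (in_shuffle): [8 3 11 5 9 0 4 2 6 10 1 7]
After op 4 (reverse): [7 1 10 6 2 4 0 9 5 11 3 8]

Answer: 7 1 10 6 2 4 0 9 5 11 3 8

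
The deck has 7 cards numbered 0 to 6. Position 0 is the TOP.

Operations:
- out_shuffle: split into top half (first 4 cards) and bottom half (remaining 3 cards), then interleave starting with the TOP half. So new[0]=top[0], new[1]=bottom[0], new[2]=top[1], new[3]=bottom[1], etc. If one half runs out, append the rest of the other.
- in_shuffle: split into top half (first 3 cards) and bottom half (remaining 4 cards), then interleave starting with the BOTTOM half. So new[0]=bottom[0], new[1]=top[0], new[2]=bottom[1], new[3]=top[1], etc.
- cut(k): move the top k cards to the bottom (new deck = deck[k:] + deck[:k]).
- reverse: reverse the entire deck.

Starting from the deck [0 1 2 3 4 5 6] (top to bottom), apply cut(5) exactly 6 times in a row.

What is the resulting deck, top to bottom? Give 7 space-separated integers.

Answer: 2 3 4 5 6 0 1

Derivation:
After op 1 (cut(5)): [5 6 0 1 2 3 4]
After op 2 (cut(5)): [3 4 5 6 0 1 2]
After op 3 (cut(5)): [1 2 3 4 5 6 0]
After op 4 (cut(5)): [6 0 1 2 3 4 5]
After op 5 (cut(5)): [4 5 6 0 1 2 3]
After op 6 (cut(5)): [2 3 4 5 6 0 1]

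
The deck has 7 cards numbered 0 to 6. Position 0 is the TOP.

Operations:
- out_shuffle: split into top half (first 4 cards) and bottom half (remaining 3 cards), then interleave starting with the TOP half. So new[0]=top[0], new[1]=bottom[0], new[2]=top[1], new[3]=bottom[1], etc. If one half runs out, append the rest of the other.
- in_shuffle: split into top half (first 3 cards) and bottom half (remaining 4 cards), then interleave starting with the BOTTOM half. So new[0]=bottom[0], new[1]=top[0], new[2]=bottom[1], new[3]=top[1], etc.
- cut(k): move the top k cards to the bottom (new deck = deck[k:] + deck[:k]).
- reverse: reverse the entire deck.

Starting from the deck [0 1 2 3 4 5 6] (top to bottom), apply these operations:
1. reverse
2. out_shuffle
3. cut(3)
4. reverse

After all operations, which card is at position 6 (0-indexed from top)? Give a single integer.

Answer: 1

Derivation:
After op 1 (reverse): [6 5 4 3 2 1 0]
After op 2 (out_shuffle): [6 2 5 1 4 0 3]
After op 3 (cut(3)): [1 4 0 3 6 2 5]
After op 4 (reverse): [5 2 6 3 0 4 1]
Position 6: card 1.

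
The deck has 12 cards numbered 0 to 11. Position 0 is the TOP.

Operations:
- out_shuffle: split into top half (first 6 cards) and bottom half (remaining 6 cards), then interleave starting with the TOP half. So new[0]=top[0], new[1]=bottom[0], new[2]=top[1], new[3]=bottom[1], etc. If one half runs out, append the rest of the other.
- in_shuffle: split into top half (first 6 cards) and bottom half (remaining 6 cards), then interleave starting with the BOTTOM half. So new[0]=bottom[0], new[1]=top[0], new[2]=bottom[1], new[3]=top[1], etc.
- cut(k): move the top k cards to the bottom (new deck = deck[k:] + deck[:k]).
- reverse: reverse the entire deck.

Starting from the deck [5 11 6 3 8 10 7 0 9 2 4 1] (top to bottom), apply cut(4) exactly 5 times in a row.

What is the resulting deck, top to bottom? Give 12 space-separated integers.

Answer: 9 2 4 1 5 11 6 3 8 10 7 0

Derivation:
After op 1 (cut(4)): [8 10 7 0 9 2 4 1 5 11 6 3]
After op 2 (cut(4)): [9 2 4 1 5 11 6 3 8 10 7 0]
After op 3 (cut(4)): [5 11 6 3 8 10 7 0 9 2 4 1]
After op 4 (cut(4)): [8 10 7 0 9 2 4 1 5 11 6 3]
After op 5 (cut(4)): [9 2 4 1 5 11 6 3 8 10 7 0]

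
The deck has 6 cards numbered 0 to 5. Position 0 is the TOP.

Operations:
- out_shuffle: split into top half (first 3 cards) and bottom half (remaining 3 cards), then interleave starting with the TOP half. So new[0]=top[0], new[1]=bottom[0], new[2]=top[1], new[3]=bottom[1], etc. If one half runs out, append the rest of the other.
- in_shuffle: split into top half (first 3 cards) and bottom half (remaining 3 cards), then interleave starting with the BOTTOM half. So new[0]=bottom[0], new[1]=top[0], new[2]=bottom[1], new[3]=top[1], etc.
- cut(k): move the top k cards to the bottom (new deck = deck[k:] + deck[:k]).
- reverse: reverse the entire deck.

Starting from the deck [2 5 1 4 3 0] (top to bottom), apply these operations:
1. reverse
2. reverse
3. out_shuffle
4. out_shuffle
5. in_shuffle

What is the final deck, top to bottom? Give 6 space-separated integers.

Answer: 1 2 5 3 0 4

Derivation:
After op 1 (reverse): [0 3 4 1 5 2]
After op 2 (reverse): [2 5 1 4 3 0]
After op 3 (out_shuffle): [2 4 5 3 1 0]
After op 4 (out_shuffle): [2 3 4 1 5 0]
After op 5 (in_shuffle): [1 2 5 3 0 4]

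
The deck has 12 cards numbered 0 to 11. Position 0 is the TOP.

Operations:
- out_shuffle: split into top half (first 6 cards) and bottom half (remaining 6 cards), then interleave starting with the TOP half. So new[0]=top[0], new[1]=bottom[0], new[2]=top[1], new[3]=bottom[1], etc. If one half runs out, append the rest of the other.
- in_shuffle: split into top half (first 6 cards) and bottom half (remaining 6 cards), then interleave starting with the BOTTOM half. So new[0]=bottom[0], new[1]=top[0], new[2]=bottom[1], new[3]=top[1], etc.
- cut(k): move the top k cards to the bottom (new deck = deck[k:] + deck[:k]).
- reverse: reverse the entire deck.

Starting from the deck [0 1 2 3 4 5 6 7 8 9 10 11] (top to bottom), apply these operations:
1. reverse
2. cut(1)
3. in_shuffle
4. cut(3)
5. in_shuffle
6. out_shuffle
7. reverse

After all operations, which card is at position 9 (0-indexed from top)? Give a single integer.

Answer: 9

Derivation:
After op 1 (reverse): [11 10 9 8 7 6 5 4 3 2 1 0]
After op 2 (cut(1)): [10 9 8 7 6 5 4 3 2 1 0 11]
After op 3 (in_shuffle): [4 10 3 9 2 8 1 7 0 6 11 5]
After op 4 (cut(3)): [9 2 8 1 7 0 6 11 5 4 10 3]
After op 5 (in_shuffle): [6 9 11 2 5 8 4 1 10 7 3 0]
After op 6 (out_shuffle): [6 4 9 1 11 10 2 7 5 3 8 0]
After op 7 (reverse): [0 8 3 5 7 2 10 11 1 9 4 6]
Position 9: card 9.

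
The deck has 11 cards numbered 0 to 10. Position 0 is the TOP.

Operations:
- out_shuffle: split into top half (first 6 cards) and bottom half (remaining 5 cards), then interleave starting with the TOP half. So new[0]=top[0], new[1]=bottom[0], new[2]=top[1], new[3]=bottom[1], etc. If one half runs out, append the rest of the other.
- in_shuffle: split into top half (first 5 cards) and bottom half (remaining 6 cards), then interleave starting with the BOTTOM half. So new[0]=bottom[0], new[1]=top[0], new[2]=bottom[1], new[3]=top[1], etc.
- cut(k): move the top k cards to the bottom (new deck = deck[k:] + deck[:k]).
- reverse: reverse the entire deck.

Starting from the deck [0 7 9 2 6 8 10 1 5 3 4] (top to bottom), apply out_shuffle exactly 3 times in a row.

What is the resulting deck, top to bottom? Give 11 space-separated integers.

Answer: 0 1 2 4 10 9 3 8 7 5 6

Derivation:
After op 1 (out_shuffle): [0 10 7 1 9 5 2 3 6 4 8]
After op 2 (out_shuffle): [0 2 10 3 7 6 1 4 9 8 5]
After op 3 (out_shuffle): [0 1 2 4 10 9 3 8 7 5 6]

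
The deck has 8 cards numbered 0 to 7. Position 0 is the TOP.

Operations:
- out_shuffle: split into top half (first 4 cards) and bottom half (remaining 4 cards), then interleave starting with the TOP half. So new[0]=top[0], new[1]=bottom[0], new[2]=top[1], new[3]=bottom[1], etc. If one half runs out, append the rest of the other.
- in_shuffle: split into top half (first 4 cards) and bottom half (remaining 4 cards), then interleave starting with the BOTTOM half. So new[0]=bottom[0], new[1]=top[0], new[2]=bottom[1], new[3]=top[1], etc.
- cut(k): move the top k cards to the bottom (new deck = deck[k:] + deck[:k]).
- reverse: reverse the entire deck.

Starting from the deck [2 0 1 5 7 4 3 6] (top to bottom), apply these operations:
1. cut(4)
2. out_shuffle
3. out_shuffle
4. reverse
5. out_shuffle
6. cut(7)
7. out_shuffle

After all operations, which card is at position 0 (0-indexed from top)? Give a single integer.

After op 1 (cut(4)): [7 4 3 6 2 0 1 5]
After op 2 (out_shuffle): [7 2 4 0 3 1 6 5]
After op 3 (out_shuffle): [7 3 2 1 4 6 0 5]
After op 4 (reverse): [5 0 6 4 1 2 3 7]
After op 5 (out_shuffle): [5 1 0 2 6 3 4 7]
After op 6 (cut(7)): [7 5 1 0 2 6 3 4]
After op 7 (out_shuffle): [7 2 5 6 1 3 0 4]
Position 0: card 7.

Answer: 7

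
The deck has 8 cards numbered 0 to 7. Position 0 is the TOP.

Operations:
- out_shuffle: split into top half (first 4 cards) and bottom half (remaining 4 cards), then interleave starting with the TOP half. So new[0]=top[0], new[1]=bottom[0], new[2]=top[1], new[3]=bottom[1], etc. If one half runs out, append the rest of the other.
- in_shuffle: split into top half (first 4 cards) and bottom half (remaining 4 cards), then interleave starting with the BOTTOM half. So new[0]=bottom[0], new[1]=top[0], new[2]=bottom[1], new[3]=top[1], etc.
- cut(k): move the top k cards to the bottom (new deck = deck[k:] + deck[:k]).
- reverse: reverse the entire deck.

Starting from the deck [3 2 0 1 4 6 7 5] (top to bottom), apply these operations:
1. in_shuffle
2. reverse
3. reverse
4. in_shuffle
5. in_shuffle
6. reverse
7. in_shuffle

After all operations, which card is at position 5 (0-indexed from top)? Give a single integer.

Answer: 0

Derivation:
After op 1 (in_shuffle): [4 3 6 2 7 0 5 1]
After op 2 (reverse): [1 5 0 7 2 6 3 4]
After op 3 (reverse): [4 3 6 2 7 0 5 1]
After op 4 (in_shuffle): [7 4 0 3 5 6 1 2]
After op 5 (in_shuffle): [5 7 6 4 1 0 2 3]
After op 6 (reverse): [3 2 0 1 4 6 7 5]
After op 7 (in_shuffle): [4 3 6 2 7 0 5 1]
Position 5: card 0.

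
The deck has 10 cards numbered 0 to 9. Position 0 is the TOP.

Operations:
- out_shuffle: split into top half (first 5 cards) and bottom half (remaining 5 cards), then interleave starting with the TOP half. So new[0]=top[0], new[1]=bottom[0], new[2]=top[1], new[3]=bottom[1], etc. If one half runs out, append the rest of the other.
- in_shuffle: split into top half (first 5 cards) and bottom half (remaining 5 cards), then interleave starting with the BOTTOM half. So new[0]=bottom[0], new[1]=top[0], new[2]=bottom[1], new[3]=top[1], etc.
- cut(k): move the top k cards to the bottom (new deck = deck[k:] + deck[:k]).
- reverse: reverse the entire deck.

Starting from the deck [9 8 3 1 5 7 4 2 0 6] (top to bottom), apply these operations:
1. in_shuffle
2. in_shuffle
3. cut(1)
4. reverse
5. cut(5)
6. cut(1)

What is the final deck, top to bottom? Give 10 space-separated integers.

After op 1 (in_shuffle): [7 9 4 8 2 3 0 1 6 5]
After op 2 (in_shuffle): [3 7 0 9 1 4 6 8 5 2]
After op 3 (cut(1)): [7 0 9 1 4 6 8 5 2 3]
After op 4 (reverse): [3 2 5 8 6 4 1 9 0 7]
After op 5 (cut(5)): [4 1 9 0 7 3 2 5 8 6]
After op 6 (cut(1)): [1 9 0 7 3 2 5 8 6 4]

Answer: 1 9 0 7 3 2 5 8 6 4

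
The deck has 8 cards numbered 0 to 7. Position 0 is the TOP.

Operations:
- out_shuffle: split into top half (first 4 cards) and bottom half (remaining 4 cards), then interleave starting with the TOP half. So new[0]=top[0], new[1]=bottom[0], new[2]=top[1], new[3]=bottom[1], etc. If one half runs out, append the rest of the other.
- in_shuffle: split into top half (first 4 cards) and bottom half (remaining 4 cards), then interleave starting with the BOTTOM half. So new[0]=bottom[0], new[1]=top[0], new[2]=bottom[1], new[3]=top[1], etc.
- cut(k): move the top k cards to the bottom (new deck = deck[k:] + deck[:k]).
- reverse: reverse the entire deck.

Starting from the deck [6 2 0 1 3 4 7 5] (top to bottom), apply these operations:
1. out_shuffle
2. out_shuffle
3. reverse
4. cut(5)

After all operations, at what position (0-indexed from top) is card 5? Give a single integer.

Answer: 3

Derivation:
After op 1 (out_shuffle): [6 3 2 4 0 7 1 5]
After op 2 (out_shuffle): [6 0 3 7 2 1 4 5]
After op 3 (reverse): [5 4 1 2 7 3 0 6]
After op 4 (cut(5)): [3 0 6 5 4 1 2 7]
Card 5 is at position 3.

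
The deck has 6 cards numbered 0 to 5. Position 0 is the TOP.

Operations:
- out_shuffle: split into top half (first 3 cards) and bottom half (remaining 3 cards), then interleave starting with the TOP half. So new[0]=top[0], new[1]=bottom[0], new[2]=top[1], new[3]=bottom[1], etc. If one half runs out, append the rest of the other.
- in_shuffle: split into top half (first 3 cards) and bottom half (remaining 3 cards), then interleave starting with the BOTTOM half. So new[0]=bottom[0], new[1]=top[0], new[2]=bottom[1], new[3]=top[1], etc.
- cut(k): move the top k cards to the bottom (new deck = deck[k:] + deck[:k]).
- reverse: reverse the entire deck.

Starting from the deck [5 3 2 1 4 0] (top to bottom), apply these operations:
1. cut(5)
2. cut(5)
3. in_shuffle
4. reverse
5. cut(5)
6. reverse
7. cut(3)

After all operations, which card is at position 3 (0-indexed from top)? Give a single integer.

After op 1 (cut(5)): [0 5 3 2 1 4]
After op 2 (cut(5)): [4 0 5 3 2 1]
After op 3 (in_shuffle): [3 4 2 0 1 5]
After op 4 (reverse): [5 1 0 2 4 3]
After op 5 (cut(5)): [3 5 1 0 2 4]
After op 6 (reverse): [4 2 0 1 5 3]
After op 7 (cut(3)): [1 5 3 4 2 0]
Position 3: card 4.

Answer: 4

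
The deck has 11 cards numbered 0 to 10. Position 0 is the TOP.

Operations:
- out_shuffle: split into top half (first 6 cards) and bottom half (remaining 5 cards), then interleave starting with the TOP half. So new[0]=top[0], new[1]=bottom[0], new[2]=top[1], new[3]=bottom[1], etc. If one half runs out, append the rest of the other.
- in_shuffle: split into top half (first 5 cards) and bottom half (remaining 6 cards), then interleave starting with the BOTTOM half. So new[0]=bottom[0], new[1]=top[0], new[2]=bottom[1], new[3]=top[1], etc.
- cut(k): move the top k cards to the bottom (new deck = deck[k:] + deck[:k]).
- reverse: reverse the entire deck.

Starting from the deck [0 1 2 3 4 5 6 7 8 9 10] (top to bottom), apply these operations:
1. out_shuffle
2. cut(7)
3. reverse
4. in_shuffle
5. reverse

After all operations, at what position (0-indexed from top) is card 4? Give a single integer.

After op 1 (out_shuffle): [0 6 1 7 2 8 3 9 4 10 5]
After op 2 (cut(7)): [9 4 10 5 0 6 1 7 2 8 3]
After op 3 (reverse): [3 8 2 7 1 6 0 5 10 4 9]
After op 4 (in_shuffle): [6 3 0 8 5 2 10 7 4 1 9]
After op 5 (reverse): [9 1 4 7 10 2 5 8 0 3 6]
Card 4 is at position 2.

Answer: 2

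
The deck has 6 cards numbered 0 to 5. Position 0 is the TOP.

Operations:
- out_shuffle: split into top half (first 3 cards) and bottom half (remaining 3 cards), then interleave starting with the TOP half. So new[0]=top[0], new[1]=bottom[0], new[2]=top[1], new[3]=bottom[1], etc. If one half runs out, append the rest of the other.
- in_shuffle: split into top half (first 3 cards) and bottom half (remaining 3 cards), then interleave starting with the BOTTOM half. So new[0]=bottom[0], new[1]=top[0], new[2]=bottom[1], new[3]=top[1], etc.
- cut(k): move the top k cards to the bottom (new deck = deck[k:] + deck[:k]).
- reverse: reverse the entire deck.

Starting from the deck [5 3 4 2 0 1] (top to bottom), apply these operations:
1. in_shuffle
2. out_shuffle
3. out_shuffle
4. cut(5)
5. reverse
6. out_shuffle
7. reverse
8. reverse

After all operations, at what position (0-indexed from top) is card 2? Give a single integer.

Answer: 3

Derivation:
After op 1 (in_shuffle): [2 5 0 3 1 4]
After op 2 (out_shuffle): [2 3 5 1 0 4]
After op 3 (out_shuffle): [2 1 3 0 5 4]
After op 4 (cut(5)): [4 2 1 3 0 5]
After op 5 (reverse): [5 0 3 1 2 4]
After op 6 (out_shuffle): [5 1 0 2 3 4]
After op 7 (reverse): [4 3 2 0 1 5]
After op 8 (reverse): [5 1 0 2 3 4]
Card 2 is at position 3.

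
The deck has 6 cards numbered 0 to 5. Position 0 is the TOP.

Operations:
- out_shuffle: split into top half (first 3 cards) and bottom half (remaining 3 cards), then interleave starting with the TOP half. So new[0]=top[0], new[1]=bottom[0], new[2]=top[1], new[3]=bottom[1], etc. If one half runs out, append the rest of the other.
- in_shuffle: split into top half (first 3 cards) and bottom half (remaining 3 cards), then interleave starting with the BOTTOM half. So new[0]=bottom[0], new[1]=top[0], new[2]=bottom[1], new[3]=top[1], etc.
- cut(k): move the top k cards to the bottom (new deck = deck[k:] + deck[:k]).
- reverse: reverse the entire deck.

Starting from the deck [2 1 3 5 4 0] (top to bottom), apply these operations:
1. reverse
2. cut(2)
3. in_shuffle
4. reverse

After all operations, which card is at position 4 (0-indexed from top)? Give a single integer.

Answer: 5

Derivation:
After op 1 (reverse): [0 4 5 3 1 2]
After op 2 (cut(2)): [5 3 1 2 0 4]
After op 3 (in_shuffle): [2 5 0 3 4 1]
After op 4 (reverse): [1 4 3 0 5 2]
Position 4: card 5.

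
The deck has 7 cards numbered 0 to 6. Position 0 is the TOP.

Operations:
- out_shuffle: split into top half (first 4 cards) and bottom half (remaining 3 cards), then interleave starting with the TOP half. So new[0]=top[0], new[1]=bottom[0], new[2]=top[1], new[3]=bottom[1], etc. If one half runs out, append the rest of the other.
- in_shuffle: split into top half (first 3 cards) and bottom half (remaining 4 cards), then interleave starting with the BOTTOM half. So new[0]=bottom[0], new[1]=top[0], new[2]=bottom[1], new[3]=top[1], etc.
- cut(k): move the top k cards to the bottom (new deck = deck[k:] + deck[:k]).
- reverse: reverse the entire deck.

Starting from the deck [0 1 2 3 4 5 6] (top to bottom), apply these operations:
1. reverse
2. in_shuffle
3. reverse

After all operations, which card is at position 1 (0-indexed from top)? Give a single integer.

Answer: 4

Derivation:
After op 1 (reverse): [6 5 4 3 2 1 0]
After op 2 (in_shuffle): [3 6 2 5 1 4 0]
After op 3 (reverse): [0 4 1 5 2 6 3]
Position 1: card 4.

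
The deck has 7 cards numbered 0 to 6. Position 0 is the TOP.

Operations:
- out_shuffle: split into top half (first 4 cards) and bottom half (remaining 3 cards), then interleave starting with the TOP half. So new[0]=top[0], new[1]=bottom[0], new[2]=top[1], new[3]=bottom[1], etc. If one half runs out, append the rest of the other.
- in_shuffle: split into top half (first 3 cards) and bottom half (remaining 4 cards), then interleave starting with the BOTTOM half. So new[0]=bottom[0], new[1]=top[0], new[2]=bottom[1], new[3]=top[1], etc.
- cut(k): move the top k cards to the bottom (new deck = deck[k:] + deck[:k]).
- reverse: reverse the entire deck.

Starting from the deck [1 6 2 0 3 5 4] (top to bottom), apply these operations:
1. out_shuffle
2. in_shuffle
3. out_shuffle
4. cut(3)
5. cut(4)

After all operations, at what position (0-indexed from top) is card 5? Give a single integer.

Answer: 0

Derivation:
After op 1 (out_shuffle): [1 3 6 5 2 4 0]
After op 2 (in_shuffle): [5 1 2 3 4 6 0]
After op 3 (out_shuffle): [5 4 1 6 2 0 3]
After op 4 (cut(3)): [6 2 0 3 5 4 1]
After op 5 (cut(4)): [5 4 1 6 2 0 3]
Card 5 is at position 0.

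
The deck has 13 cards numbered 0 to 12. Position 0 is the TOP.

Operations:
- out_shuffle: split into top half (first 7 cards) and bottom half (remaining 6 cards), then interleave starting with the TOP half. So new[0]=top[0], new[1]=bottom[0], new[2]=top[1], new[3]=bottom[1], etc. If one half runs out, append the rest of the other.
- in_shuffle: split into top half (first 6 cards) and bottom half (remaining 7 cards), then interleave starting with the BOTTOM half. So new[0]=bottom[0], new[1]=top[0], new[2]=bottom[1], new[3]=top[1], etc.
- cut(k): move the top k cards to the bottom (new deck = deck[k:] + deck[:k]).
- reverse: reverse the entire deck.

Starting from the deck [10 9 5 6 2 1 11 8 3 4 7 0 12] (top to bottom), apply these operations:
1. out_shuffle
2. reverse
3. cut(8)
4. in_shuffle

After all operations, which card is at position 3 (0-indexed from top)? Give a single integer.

Answer: 3

Derivation:
After op 1 (out_shuffle): [10 8 9 3 5 4 6 7 2 0 1 12 11]
After op 2 (reverse): [11 12 1 0 2 7 6 4 5 3 9 8 10]
After op 3 (cut(8)): [5 3 9 8 10 11 12 1 0 2 7 6 4]
After op 4 (in_shuffle): [12 5 1 3 0 9 2 8 7 10 6 11 4]
Position 3: card 3.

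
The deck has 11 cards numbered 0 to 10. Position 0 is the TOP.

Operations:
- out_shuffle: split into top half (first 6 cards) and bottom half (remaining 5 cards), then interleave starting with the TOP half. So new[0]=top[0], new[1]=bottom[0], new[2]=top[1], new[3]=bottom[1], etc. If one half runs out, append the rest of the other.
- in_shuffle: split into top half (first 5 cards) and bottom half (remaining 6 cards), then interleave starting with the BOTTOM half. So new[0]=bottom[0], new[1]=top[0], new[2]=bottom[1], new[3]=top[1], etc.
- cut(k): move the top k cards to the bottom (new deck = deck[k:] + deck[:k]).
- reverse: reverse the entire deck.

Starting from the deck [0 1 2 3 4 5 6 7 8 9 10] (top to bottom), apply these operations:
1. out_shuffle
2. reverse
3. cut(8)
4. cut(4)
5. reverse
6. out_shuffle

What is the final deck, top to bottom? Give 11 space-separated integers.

After op 1 (out_shuffle): [0 6 1 7 2 8 3 9 4 10 5]
After op 2 (reverse): [5 10 4 9 3 8 2 7 1 6 0]
After op 3 (cut(8)): [1 6 0 5 10 4 9 3 8 2 7]
After op 4 (cut(4)): [10 4 9 3 8 2 7 1 6 0 5]
After op 5 (reverse): [5 0 6 1 7 2 8 3 9 4 10]
After op 6 (out_shuffle): [5 8 0 3 6 9 1 4 7 10 2]

Answer: 5 8 0 3 6 9 1 4 7 10 2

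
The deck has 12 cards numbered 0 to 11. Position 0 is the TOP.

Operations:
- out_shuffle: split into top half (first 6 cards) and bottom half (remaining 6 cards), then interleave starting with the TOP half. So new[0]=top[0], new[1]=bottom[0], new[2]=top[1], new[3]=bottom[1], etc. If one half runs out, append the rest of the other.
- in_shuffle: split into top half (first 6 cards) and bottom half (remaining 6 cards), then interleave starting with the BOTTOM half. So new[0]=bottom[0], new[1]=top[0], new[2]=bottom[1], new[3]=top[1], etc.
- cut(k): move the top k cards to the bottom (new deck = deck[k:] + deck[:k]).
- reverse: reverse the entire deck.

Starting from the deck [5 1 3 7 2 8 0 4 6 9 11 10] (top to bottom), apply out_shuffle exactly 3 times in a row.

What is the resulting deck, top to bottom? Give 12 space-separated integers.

After op 1 (out_shuffle): [5 0 1 4 3 6 7 9 2 11 8 10]
After op 2 (out_shuffle): [5 7 0 9 1 2 4 11 3 8 6 10]
After op 3 (out_shuffle): [5 4 7 11 0 3 9 8 1 6 2 10]

Answer: 5 4 7 11 0 3 9 8 1 6 2 10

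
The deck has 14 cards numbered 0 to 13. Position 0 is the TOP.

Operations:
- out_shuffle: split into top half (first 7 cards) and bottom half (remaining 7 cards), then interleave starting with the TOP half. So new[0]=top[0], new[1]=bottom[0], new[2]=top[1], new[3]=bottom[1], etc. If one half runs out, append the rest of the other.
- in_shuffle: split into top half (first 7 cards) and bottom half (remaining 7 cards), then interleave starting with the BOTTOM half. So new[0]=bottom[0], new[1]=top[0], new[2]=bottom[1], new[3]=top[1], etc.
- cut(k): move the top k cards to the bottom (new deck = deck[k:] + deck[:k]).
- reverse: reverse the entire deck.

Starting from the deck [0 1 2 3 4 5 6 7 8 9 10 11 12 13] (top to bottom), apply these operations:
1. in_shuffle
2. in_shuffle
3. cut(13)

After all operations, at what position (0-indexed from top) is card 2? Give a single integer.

After op 1 (in_shuffle): [7 0 8 1 9 2 10 3 11 4 12 5 13 6]
After op 2 (in_shuffle): [3 7 11 0 4 8 12 1 5 9 13 2 6 10]
After op 3 (cut(13)): [10 3 7 11 0 4 8 12 1 5 9 13 2 6]
Card 2 is at position 12.

Answer: 12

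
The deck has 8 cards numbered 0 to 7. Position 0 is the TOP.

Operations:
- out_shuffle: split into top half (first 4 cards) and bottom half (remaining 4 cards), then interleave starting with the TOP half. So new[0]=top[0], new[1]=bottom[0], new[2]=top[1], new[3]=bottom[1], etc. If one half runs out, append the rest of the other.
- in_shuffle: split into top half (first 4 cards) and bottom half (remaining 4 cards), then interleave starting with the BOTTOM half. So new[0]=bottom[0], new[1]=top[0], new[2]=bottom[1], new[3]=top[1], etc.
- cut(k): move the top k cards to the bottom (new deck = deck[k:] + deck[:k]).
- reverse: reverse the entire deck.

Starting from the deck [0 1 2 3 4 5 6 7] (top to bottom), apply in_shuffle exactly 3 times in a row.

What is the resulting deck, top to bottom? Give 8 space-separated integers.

Answer: 7 6 5 4 3 2 1 0

Derivation:
After op 1 (in_shuffle): [4 0 5 1 6 2 7 3]
After op 2 (in_shuffle): [6 4 2 0 7 5 3 1]
After op 3 (in_shuffle): [7 6 5 4 3 2 1 0]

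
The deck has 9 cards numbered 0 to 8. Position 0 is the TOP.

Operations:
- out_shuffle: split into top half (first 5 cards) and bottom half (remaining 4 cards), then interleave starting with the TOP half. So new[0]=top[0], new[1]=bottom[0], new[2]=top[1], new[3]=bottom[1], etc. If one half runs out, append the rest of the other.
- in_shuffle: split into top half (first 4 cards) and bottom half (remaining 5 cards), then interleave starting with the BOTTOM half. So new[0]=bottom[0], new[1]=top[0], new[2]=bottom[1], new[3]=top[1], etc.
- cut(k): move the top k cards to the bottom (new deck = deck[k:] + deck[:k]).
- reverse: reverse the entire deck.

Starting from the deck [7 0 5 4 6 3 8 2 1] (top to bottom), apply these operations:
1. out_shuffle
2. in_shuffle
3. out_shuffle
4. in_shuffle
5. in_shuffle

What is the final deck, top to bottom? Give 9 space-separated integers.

Answer: 3 2 7 5 6 8 1 0 4

Derivation:
After op 1 (out_shuffle): [7 3 0 8 5 2 4 1 6]
After op 2 (in_shuffle): [5 7 2 3 4 0 1 8 6]
After op 3 (out_shuffle): [5 0 7 1 2 8 3 6 4]
After op 4 (in_shuffle): [2 5 8 0 3 7 6 1 4]
After op 5 (in_shuffle): [3 2 7 5 6 8 1 0 4]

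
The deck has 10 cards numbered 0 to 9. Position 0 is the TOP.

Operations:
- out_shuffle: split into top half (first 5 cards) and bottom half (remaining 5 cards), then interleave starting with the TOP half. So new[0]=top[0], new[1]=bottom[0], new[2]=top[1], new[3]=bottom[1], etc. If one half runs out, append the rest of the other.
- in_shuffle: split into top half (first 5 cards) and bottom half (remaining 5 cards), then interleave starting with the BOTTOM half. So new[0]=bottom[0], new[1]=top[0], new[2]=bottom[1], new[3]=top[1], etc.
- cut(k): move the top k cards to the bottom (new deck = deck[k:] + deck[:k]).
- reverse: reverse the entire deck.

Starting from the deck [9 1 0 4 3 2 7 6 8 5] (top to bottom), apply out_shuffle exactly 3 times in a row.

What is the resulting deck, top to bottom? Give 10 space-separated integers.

Answer: 9 8 6 7 2 3 4 0 1 5

Derivation:
After op 1 (out_shuffle): [9 2 1 7 0 6 4 8 3 5]
After op 2 (out_shuffle): [9 6 2 4 1 8 7 3 0 5]
After op 3 (out_shuffle): [9 8 6 7 2 3 4 0 1 5]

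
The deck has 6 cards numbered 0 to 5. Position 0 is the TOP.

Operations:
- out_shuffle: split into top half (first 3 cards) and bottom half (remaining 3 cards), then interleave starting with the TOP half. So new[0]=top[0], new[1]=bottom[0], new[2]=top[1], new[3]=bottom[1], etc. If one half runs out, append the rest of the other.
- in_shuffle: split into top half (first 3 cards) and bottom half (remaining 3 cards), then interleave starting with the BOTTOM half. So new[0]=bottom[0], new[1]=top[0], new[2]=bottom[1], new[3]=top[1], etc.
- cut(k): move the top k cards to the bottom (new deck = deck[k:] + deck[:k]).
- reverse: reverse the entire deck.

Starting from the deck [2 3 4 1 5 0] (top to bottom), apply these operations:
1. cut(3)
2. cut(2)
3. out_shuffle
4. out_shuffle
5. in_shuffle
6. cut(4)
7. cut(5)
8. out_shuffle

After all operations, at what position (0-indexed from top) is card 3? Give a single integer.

Answer: 1

Derivation:
After op 1 (cut(3)): [1 5 0 2 3 4]
After op 2 (cut(2)): [0 2 3 4 1 5]
After op 3 (out_shuffle): [0 4 2 1 3 5]
After op 4 (out_shuffle): [0 1 4 3 2 5]
After op 5 (in_shuffle): [3 0 2 1 5 4]
After op 6 (cut(4)): [5 4 3 0 2 1]
After op 7 (cut(5)): [1 5 4 3 0 2]
After op 8 (out_shuffle): [1 3 5 0 4 2]
Card 3 is at position 1.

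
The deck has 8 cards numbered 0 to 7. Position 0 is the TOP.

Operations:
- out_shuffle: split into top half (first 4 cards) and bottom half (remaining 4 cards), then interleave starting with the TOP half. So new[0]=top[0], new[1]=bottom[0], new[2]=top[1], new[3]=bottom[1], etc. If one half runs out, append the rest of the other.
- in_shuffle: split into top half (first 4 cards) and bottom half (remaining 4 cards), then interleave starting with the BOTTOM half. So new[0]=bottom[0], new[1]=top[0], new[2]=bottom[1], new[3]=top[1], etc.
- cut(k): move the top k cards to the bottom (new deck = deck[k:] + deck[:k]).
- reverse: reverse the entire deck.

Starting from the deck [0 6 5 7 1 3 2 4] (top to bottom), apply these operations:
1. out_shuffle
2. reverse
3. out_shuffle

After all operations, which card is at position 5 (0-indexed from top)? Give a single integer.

Answer: 1

Derivation:
After op 1 (out_shuffle): [0 1 6 3 5 2 7 4]
After op 2 (reverse): [4 7 2 5 3 6 1 0]
After op 3 (out_shuffle): [4 3 7 6 2 1 5 0]
Position 5: card 1.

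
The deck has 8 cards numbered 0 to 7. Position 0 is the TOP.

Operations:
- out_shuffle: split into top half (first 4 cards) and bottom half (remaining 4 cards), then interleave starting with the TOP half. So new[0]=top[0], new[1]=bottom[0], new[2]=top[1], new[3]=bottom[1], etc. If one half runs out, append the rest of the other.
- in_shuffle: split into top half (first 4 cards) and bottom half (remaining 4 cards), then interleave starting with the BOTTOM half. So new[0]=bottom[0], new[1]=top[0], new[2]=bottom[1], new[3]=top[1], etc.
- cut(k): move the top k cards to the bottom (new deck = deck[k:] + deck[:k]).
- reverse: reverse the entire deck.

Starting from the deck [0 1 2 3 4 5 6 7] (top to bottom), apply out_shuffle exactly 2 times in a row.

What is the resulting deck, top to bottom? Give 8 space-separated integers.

Answer: 0 2 4 6 1 3 5 7

Derivation:
After op 1 (out_shuffle): [0 4 1 5 2 6 3 7]
After op 2 (out_shuffle): [0 2 4 6 1 3 5 7]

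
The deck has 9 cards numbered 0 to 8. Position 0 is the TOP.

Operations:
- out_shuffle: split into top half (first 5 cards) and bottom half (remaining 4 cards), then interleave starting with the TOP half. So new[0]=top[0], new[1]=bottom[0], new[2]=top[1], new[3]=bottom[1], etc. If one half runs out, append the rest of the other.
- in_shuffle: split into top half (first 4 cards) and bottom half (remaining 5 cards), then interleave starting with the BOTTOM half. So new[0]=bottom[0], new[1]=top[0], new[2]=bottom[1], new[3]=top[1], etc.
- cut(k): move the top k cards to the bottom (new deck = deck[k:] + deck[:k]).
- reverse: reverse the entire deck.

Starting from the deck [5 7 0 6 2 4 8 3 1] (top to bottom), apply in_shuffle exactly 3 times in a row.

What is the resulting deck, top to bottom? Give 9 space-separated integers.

After op 1 (in_shuffle): [2 5 4 7 8 0 3 6 1]
After op 2 (in_shuffle): [8 2 0 5 3 4 6 7 1]
After op 3 (in_shuffle): [3 8 4 2 6 0 7 5 1]

Answer: 3 8 4 2 6 0 7 5 1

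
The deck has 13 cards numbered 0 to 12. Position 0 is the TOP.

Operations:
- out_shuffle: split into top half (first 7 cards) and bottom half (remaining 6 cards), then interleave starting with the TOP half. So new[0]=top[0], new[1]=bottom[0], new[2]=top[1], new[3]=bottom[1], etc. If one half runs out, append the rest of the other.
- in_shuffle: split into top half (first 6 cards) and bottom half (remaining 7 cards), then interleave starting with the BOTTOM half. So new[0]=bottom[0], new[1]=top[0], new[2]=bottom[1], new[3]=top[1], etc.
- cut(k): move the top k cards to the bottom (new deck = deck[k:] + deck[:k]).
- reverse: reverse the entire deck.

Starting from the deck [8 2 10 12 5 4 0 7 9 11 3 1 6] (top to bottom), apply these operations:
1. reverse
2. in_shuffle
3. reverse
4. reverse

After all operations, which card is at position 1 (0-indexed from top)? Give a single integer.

Answer: 6

Derivation:
After op 1 (reverse): [6 1 3 11 9 7 0 4 5 12 10 2 8]
After op 2 (in_shuffle): [0 6 4 1 5 3 12 11 10 9 2 7 8]
After op 3 (reverse): [8 7 2 9 10 11 12 3 5 1 4 6 0]
After op 4 (reverse): [0 6 4 1 5 3 12 11 10 9 2 7 8]
Position 1: card 6.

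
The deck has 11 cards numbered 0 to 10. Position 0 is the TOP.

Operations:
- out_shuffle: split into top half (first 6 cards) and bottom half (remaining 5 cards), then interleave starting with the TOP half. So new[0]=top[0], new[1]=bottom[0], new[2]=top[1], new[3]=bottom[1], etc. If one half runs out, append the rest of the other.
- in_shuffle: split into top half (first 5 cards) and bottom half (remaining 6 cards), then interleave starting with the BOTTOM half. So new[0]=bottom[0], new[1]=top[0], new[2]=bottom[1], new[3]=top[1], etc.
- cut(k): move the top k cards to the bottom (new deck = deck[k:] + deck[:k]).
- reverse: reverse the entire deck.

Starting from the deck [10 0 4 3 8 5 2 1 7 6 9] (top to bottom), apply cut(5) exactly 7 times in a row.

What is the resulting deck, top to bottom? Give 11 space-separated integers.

After op 1 (cut(5)): [5 2 1 7 6 9 10 0 4 3 8]
After op 2 (cut(5)): [9 10 0 4 3 8 5 2 1 7 6]
After op 3 (cut(5)): [8 5 2 1 7 6 9 10 0 4 3]
After op 4 (cut(5)): [6 9 10 0 4 3 8 5 2 1 7]
After op 5 (cut(5)): [3 8 5 2 1 7 6 9 10 0 4]
After op 6 (cut(5)): [7 6 9 10 0 4 3 8 5 2 1]
After op 7 (cut(5)): [4 3 8 5 2 1 7 6 9 10 0]

Answer: 4 3 8 5 2 1 7 6 9 10 0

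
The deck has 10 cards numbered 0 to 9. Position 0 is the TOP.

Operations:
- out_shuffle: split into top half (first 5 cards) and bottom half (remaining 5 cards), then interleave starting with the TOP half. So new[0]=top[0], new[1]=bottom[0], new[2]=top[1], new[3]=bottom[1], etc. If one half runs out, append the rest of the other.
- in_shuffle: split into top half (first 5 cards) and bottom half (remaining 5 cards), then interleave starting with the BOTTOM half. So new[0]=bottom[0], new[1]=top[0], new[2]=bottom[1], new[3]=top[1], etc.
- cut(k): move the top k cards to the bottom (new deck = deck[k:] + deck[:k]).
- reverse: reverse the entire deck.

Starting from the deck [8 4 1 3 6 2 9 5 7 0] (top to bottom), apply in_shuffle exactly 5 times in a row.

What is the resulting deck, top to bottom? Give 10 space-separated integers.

Answer: 0 7 5 9 2 6 3 1 4 8

Derivation:
After op 1 (in_shuffle): [2 8 9 4 5 1 7 3 0 6]
After op 2 (in_shuffle): [1 2 7 8 3 9 0 4 6 5]
After op 3 (in_shuffle): [9 1 0 2 4 7 6 8 5 3]
After op 4 (in_shuffle): [7 9 6 1 8 0 5 2 3 4]
After op 5 (in_shuffle): [0 7 5 9 2 6 3 1 4 8]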